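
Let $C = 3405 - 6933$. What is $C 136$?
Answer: $-479808$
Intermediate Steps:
$C = -3528$ ($C = 3405 - 6933 = -3528$)
$C 136 = \left(-3528\right) 136 = -479808$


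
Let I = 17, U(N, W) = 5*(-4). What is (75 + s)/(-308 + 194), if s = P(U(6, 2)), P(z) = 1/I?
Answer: -638/969 ≈ -0.65841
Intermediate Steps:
U(N, W) = -20
P(z) = 1/17
s = 1/17 ≈ 0.058824
(75 + s)/(-308 + 194) = (75 + 1/17)/(-308 + 194) = (1276/17)/(-114) = (1276/17)*(-1/114) = -638/969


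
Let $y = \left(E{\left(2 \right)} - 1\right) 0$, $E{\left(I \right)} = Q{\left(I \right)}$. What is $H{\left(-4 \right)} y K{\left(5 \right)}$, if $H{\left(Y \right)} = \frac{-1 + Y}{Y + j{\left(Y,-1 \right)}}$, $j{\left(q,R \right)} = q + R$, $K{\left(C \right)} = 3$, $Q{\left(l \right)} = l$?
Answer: $0$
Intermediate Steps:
$j{\left(q,R \right)} = R + q$
$E{\left(I \right)} = I$
$H{\left(Y \right)} = \frac{-1 + Y}{-1 + 2 Y}$ ($H{\left(Y \right)} = \frac{-1 + Y}{Y + \left(-1 + Y\right)} = \frac{-1 + Y}{-1 + 2 Y}$)
$y = 0$ ($y = \left(2 - 1\right) 0 = 1 \cdot 0 = 0$)
$H{\left(-4 \right)} y K{\left(5 \right)} = \frac{-1 - 4}{-1 + 2 \left(-4\right)} 0 \cdot 3 = \frac{1}{-1 - 8} \left(-5\right) 0 \cdot 3 = \frac{1}{-9} \left(-5\right) 0 \cdot 3 = \left(- \frac{1}{9}\right) \left(-5\right) 0 \cdot 3 = \frac{5}{9} \cdot 0 \cdot 3 = 0 \cdot 3 = 0$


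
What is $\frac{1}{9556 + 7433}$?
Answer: $\frac{1}{16989} \approx 5.8862 \cdot 10^{-5}$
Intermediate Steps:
$\frac{1}{9556 + 7433} = \frac{1}{16989}$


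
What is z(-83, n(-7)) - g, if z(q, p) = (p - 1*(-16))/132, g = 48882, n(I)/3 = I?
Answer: -6452429/132 ≈ -48882.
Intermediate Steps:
n(I) = 3*I
z(q, p) = 4/33 + p/132 (z(q, p) = (p + 16)*(1/132) = (16 + p)*(1/132) = 4/33 + p/132)
z(-83, n(-7)) - g = (4/33 + (3*(-7))/132) - 1*48882 = (4/33 + (1/132)*(-21)) - 48882 = (4/33 - 7/44) - 48882 = -5/132 - 48882 = -6452429/132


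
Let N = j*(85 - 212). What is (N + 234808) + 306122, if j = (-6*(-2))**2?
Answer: 522642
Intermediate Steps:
j = 144 (j = 12**2 = 144)
N = -18288 (N = 144*(85 - 212) = 144*(-127) = -18288)
(N + 234808) + 306122 = (-18288 + 234808) + 306122 = 216520 + 306122 = 522642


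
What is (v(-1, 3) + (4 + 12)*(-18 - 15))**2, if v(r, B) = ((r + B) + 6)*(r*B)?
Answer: 304704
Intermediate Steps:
v(r, B) = B*r*(6 + B + r) (v(r, B) = ((B + r) + 6)*(B*r) = (6 + B + r)*(B*r) = B*r*(6 + B + r))
(v(-1, 3) + (4 + 12)*(-18 - 15))**2 = (3*(-1)*(6 + 3 - 1) + (4 + 12)*(-18 - 15))**2 = (3*(-1)*8 + 16*(-33))**2 = (-24 - 528)**2 = (-552)**2 = 304704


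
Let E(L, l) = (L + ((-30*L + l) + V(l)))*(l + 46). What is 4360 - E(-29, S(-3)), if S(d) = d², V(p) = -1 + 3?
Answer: -42500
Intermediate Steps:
V(p) = 2
E(L, l) = (46 + l)*(2 + l - 29*L) (E(L, l) = (L + ((-30*L + l) + 2))*(l + 46) = (L + ((l - 30*L) + 2))*(46 + l) = (L + (2 + l - 30*L))*(46 + l) = (2 + l - 29*L)*(46 + l) = (46 + l)*(2 + l - 29*L))
4360 - E(-29, S(-3)) = 4360 - (92 + ((-3)²)² - 1334*(-29) + 48*(-3)² - 29*(-29)*(-3)²) = 4360 - (92 + 9² + 38686 + 48*9 - 29*(-29)*9) = 4360 - (92 + 81 + 38686 + 432 + 7569) = 4360 - 1*46860 = 4360 - 46860 = -42500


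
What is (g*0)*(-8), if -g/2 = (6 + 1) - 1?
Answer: 0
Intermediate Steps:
g = -12 (g = -2*((6 + 1) - 1) = -2*(7 - 1) = -2*6 = -12)
(g*0)*(-8) = -12*0*(-8) = 0*(-8) = 0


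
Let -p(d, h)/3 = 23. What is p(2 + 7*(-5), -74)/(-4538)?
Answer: 69/4538 ≈ 0.015205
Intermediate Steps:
p(d, h) = -69 (p(d, h) = -3*23 = -69)
p(2 + 7*(-5), -74)/(-4538) = -69/(-4538) = -69*(-1/4538) = 69/4538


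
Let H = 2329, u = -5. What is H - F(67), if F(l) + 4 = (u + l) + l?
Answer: 2204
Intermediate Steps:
F(l) = -9 + 2*l (F(l) = -4 + ((-5 + l) + l) = -4 + (-5 + 2*l) = -9 + 2*l)
H - F(67) = 2329 - (-9 + 2*67) = 2329 - (-9 + 134) = 2329 - 1*125 = 2329 - 125 = 2204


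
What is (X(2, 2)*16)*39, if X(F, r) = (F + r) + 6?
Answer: 6240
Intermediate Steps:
X(F, r) = 6 + F + r
(X(2, 2)*16)*39 = ((6 + 2 + 2)*16)*39 = (10*16)*39 = 160*39 = 6240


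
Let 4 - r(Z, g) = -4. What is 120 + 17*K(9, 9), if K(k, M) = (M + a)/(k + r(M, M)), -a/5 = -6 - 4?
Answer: 179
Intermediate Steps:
r(Z, g) = 8 (r(Z, g) = 4 - 1*(-4) = 4 + 4 = 8)
a = 50 (a = -5*(-6 - 4) = -5*(-10) = 50)
K(k, M) = (50 + M)/(8 + k) (K(k, M) = (M + 50)/(k + 8) = (50 + M)/(8 + k))
120 + 17*K(9, 9) = 120 + 17*((50 + 9)/(8 + 9)) = 120 + 17*(59/17) = 120 + 59 = 179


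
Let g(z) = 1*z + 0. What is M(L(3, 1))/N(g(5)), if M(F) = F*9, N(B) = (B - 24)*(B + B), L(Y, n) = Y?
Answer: -27/190 ≈ -0.14211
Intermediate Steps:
g(z) = z (g(z) = z + 0 = z)
N(B) = 2*B*(-24 + B) (N(B) = (-24 + B)*(2*B) = 2*B*(-24 + B))
M(F) = 9*F
M(L(3, 1))/N(g(5)) = (9*3)/((2*5*(-24 + 5))) = 27/((2*5*(-19))) = 27/(-190) = 27*(-1/190) = -27/190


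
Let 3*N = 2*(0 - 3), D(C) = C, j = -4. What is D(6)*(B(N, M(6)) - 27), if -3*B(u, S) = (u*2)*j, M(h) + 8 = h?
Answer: -194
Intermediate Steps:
M(h) = -8 + h
N = -2 (N = (2*(0 - 3))/3 = (2*(-3))/3 = (⅓)*(-6) = -2)
B(u, S) = 8*u/3 (B(u, S) = -u*2*(-4)/3 = -2*u*(-4)/3 = -(-8)*u/3 = 8*u/3)
D(6)*(B(N, M(6)) - 27) = 6*((8/3)*(-2) - 27) = 6*(-16/3 - 27) = 6*(-97/3) = -194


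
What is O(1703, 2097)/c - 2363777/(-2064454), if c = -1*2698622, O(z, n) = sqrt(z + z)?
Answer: 2363777/2064454 - sqrt(3406)/2698622 ≈ 1.1450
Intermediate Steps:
O(z, n) = sqrt(2)*sqrt(z) (O(z, n) = sqrt(2*z) = sqrt(2)*sqrt(z))
c = -2698622
O(1703, 2097)/c - 2363777/(-2064454) = (sqrt(2)*sqrt(1703))/(-2698622) - 2363777/(-2064454) = sqrt(3406)*(-1/2698622) - 2363777*(-1/2064454) = -sqrt(3406)/2698622 + 2363777/2064454 = 2363777/2064454 - sqrt(3406)/2698622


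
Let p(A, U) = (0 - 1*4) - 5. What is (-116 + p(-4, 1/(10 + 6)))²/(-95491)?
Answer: -15625/95491 ≈ -0.16363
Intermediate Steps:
p(A, U) = -9 (p(A, U) = (0 - 4) - 5 = -4 - 5 = -9)
(-116 + p(-4, 1/(10 + 6)))²/(-95491) = (-116 - 9)²/(-95491) = (-125)²*(-1/95491) = 15625*(-1/95491) = -15625/95491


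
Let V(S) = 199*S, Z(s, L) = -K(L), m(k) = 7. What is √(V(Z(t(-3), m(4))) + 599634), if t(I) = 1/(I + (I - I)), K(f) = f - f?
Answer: 3*√66626 ≈ 774.36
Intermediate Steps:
K(f) = 0
t(I) = 1/I (t(I) = 1/(I + 0) = 1/I)
Z(s, L) = 0 (Z(s, L) = -1*0 = 0)
√(V(Z(t(-3), m(4))) + 599634) = √(199*0 + 599634) = √(0 + 599634) = √599634 = 3*√66626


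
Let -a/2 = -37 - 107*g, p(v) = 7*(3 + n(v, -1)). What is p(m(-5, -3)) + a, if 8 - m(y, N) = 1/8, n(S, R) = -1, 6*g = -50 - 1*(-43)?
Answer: -485/3 ≈ -161.67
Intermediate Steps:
g = -7/6 (g = (-50 - 1*(-43))/6 = (-50 + 43)/6 = (1/6)*(-7) = -7/6 ≈ -1.1667)
m(y, N) = 63/8 (m(y, N) = 8 - 1/8 = 63/8)
p(v) = 14 (p(v) = 7*(3 - 1) = 7*2 = 14)
a = -527/3 (a = -2*(-37 - 107*(-7/6)) = -2*(-37 + 749/6) = -2*527/6 = -527/3 ≈ -175.67)
p(m(-5, -3)) + a = 14 - 527/3 = -485/3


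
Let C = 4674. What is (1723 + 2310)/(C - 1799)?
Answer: 4033/2875 ≈ 1.4028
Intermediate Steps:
(1723 + 2310)/(C - 1799) = (1723 + 2310)/(4674 - 1799) = 4033/2875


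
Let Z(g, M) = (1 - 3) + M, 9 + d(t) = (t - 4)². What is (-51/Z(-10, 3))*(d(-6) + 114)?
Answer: -10455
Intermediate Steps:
d(t) = -9 + (-4 + t)² (d(t) = -9 + (t - 4)² = -9 + (-4 + t)²)
Z(g, M) = -2 + M
(-51/Z(-10, 3))*(d(-6) + 114) = (-51/(-2 + 3))*((-9 + (-4 - 6)²) + 114) = (-51/1)*((-9 + (-10)²) + 114) = (-51*1)*((-9 + 100) + 114) = -51*(91 + 114) = -51*205 = -10455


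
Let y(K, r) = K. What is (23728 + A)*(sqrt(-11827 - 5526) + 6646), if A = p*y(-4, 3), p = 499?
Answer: 144430872 + 21732*I*sqrt(17353) ≈ 1.4443e+8 + 2.8628e+6*I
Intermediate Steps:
A = -1996 (A = 499*(-4) = -1996)
(23728 + A)*(sqrt(-11827 - 5526) + 6646) = (23728 - 1996)*(sqrt(-11827 - 5526) + 6646) = 21732*(sqrt(-17353) + 6646) = 21732*(I*sqrt(17353) + 6646) = 21732*(6646 + I*sqrt(17353)) = 144430872 + 21732*I*sqrt(17353)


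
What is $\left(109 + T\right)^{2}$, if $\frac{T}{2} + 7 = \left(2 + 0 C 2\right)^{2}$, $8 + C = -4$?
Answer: $10609$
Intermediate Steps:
$C = -12$ ($C = -8 - 4 = -12$)
$T = -6$ ($T = -14 + 2 \left(2 + 0 \left(-12\right) 2\right)^{2} = -14 + 2 \left(2 + 0 \cdot 2\right)^{2} = -14 + 2 \left(2 + 0\right)^{2} = -14 + 2 \cdot 2^{2} = -14 + 2 \cdot 4 = -14 + 8 = -6$)
$\left(109 + T\right)^{2} = \left(109 - 6\right)^{2} = 103^{2} = 10609$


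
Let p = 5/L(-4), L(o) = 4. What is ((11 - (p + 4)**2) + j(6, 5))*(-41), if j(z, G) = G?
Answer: 7585/16 ≈ 474.06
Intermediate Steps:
p = 5/4 ≈ 1.2500
((11 - (p + 4)**2) + j(6, 5))*(-41) = ((11 - (5/4 + 4)**2) + 5)*(-41) = ((11 - (21/4)**2) + 5)*(-41) = ((11 - 1*441/16) + 5)*(-41) = ((11 - 441/16) + 5)*(-41) = (-265/16 + 5)*(-41) = -185/16*(-41) = 7585/16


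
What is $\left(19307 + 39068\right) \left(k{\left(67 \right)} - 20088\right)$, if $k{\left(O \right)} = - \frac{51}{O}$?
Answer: $- \frac{78569656125}{67} \approx -1.1727 \cdot 10^{9}$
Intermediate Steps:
$\left(19307 + 39068\right) \left(k{\left(67 \right)} - 20088\right) = \left(19307 + 39068\right) \left(- \frac{51}{67} - 20088\right) = 58375 \left(\left(-51\right) \frac{1}{67} - 20088\right) = 58375 \left(- \frac{51}{67} - 20088\right) = 58375 \left(- \frac{1345947}{67}\right) = - \frac{78569656125}{67}$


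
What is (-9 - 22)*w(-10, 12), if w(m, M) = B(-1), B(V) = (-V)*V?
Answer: 31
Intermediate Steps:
B(V) = -V²
w(m, M) = -1 (w(m, M) = -1*(-1)² = -1*1 = -1)
(-9 - 22)*w(-10, 12) = (-9 - 22)*(-1) = -31*(-1) = 31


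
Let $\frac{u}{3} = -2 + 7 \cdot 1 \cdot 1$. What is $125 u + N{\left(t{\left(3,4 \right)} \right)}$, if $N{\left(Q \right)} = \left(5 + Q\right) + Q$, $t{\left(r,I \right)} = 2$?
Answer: $1884$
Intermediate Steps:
$u = 15$ ($u = 3 \left(-2 + 7 \cdot 1 \cdot 1\right) = 3 \left(-2 + 7 \cdot 1\right) = 3 \left(-2 + 7\right) = 3 \cdot 5 = 15$)
$N{\left(Q \right)} = 5 + 2 Q$
$125 u + N{\left(t{\left(3,4 \right)} \right)} = 125 \cdot 15 + \left(5 + 2 \cdot 2\right) = 1875 + \left(5 + 4\right) = 1875 + 9 = 1884$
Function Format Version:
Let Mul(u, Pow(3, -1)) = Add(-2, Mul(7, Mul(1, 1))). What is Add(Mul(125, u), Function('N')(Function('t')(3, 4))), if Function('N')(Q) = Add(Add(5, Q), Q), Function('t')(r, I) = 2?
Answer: 1884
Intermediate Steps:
u = 15 (u = Mul(3, Add(-2, Mul(7, Mul(1, 1)))) = Mul(3, Add(-2, Mul(7, 1))) = Mul(3, Add(-2, 7)) = Mul(3, 5) = 15)
Function('N')(Q) = Add(5, Mul(2, Q))
Add(Mul(125, u), Function('N')(Function('t')(3, 4))) = Add(Mul(125, 15), Add(5, Mul(2, 2))) = Add(1875, Add(5, 4)) = Add(1875, 9) = 1884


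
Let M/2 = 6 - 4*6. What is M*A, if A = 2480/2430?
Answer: -992/27 ≈ -36.741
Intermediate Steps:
A = 248/243 (A = 2480*(1/2430) = 248/243 ≈ 1.0206)
M = -36 (M = 2*(6 - 4*6) = 2*(6 - 24) = 2*(-18) = -36)
M*A = -36*248/243 = -992/27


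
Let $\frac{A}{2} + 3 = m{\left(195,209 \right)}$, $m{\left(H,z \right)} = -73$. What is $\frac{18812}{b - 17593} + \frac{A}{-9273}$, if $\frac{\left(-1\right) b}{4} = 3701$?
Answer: $- \frac{56506444}{100139127} \approx -0.56428$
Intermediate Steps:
$b = -14804$ ($b = \left(-4\right) 3701 = -14804$)
$A = -152$ ($A = -6 + 2 \left(-73\right) = -6 - 146 = -152$)
$\frac{18812}{b - 17593} + \frac{A}{-9273} = \frac{18812}{-14804 - 17593} - \frac{152}{-9273} = \frac{18812}{-32397} - - \frac{152}{9273} = 18812 \left(- \frac{1}{32397}\right) + \frac{152}{9273} = - \frac{18812}{32397} + \frac{152}{9273} = - \frac{56506444}{100139127}$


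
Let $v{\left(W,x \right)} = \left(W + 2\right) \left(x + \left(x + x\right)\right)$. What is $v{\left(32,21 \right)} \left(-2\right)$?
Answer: $-4284$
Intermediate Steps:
$v{\left(W,x \right)} = 3 x \left(2 + W\right)$ ($v{\left(W,x \right)} = \left(2 + W\right) \left(x + 2 x\right) = \left(2 + W\right) 3 x = 3 x \left(2 + W\right)$)
$v{\left(32,21 \right)} \left(-2\right) = 3 \cdot 21 \left(2 + 32\right) \left(-2\right) = 3 \cdot 21 \cdot 34 \left(-2\right) = 2142 \left(-2\right) = -4284$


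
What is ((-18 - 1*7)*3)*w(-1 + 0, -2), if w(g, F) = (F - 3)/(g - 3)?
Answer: -375/4 ≈ -93.750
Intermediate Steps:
w(g, F) = (-3 + F)/(-3 + g)
((-18 - 1*7)*3)*w(-1 + 0, -2) = ((-18 - 1*7)*3)*((-3 - 2)/(-3 + (-1 + 0))) = ((-18 - 7)*3)*(-5/(-3 - 1)) = (-25*3)*(-5/(-4)) = -(-75)*(-5)/4 = -75*5/4 = -375/4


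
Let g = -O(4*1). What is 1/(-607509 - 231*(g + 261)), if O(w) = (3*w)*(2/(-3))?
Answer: -1/669648 ≈ -1.4933e-6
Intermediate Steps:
O(w) = -2*w (O(w) = (3*w)*(2*(-⅓)) = (3*w)*(-⅔) = -2*w)
g = 8 (g = -(-2)*4*1 = -(-2)*4 = -1*(-8) = 8)
1/(-607509 - 231*(g + 261)) = 1/(-607509 - 231*(8 + 261)) = 1/(-607509 - 231*269) = 1/(-607509 - 62139) = 1/(-669648) = -1/669648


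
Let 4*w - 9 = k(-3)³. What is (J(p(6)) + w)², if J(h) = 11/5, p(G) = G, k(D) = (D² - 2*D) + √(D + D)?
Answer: 88331423/200 + 5222883*I*√6/20 ≈ 4.4166e+5 + 6.3967e+5*I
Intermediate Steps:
k(D) = D² - 2*D + √2*√D (k(D) = (D² - 2*D) + √(2*D) = (D² - 2*D) + √2*√D = D² - 2*D + √2*√D)
J(h) = 11/5 (J(h) = 11*(⅕) = 11/5)
w = 9/4 + (15 + I*√6)³/4 (w = 9/4 + ((-3)² - 2*(-3) + √2*√(-3))³/4 = 9/4 + (9 + 6 + √2*(I*√3))³/4 = 9/4 + (9 + 6 + I*√6)³/4 = 9/4 + (15 + I*√6)³/4 ≈ 778.5 + 409.68*I)
(J(p(6)) + w)² = (11/5 + (1557/2 + 669*I*√6/4))² = (7807/10 + 669*I*√6/4)²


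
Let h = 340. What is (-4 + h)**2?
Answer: 112896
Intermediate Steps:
(-4 + h)**2 = (-4 + 340)**2 = 336**2 = 112896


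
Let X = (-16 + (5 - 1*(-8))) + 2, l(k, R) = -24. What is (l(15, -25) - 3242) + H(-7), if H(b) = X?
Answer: -3267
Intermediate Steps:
X = -1 (X = (-16 + (5 + 8)) + 2 = (-16 + 13) + 2 = -3 + 2 = -1)
H(b) = -1
(l(15, -25) - 3242) + H(-7) = (-24 - 3242) - 1 = -3266 - 1 = -3267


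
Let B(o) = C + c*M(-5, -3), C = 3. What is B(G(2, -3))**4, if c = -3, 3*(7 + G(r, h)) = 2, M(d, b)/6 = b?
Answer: 10556001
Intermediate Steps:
M(d, b) = 6*b
G(r, h) = -19/3 (G(r, h) = -7 + (1/3)*2 = -7 + 2/3 = -19/3)
B(o) = 57 (B(o) = 3 - 18*(-3) = 3 - 3*(-18) = 3 + 54 = 57)
B(G(2, -3))**4 = 57**4 = 10556001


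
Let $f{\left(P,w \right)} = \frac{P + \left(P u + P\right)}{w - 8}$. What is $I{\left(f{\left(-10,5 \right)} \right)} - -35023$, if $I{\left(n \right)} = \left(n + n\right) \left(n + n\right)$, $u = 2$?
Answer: $\frac{321607}{9} \approx 35734.0$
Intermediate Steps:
$f{\left(P,w \right)} = \frac{4 P}{-8 + w}$ ($f{\left(P,w \right)} = \frac{P + \left(P 2 + P\right)}{w - 8} = \frac{P + \left(2 P + P\right)}{-8 + w} = \frac{P + 3 P}{-8 + w} = \frac{4 P}{-8 + w}$)
$I{\left(n \right)} = 4 n^{2}$ ($I{\left(n \right)} = 2 n 2 n = 4 n^{2}$)
$I{\left(f{\left(-10,5 \right)} \right)} - -35023 = 4 \left(4 \left(-10\right) \frac{1}{-8 + 5}\right)^{2} - -35023 = 4 \left(4 \left(-10\right) \frac{1}{-3}\right)^{2} + 35023 = 4 \left(4 \left(-10\right) \left(- \frac{1}{3}\right)\right)^{2} + 35023 = 4 \left(\frac{40}{3}\right)^{2} + 35023 = 4 \cdot \frac{1600}{9} + 35023 = \frac{6400}{9} + 35023 = \frac{321607}{9}$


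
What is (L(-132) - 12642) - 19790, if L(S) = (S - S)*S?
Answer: -32432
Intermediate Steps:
L(S) = 0 (L(S) = 0*S = 0)
(L(-132) - 12642) - 19790 = (0 - 12642) - 19790 = -12642 - 19790 = -32432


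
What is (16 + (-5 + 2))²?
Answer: 169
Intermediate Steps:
(16 + (-5 + 2))² = (16 - 3)² = 13² = 169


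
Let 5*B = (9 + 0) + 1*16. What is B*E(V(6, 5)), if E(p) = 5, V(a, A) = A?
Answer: 25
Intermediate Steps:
B = 5 (B = ((9 + 0) + 1*16)/5 = (9 + 16)/5 = (⅕)*25 = 5)
B*E(V(6, 5)) = 5*5 = 25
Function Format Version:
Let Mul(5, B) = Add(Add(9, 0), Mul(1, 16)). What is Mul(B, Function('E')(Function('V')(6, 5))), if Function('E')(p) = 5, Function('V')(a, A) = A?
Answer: 25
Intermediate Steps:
B = 5 (B = Mul(Rational(1, 5), Add(Add(9, 0), Mul(1, 16))) = Mul(Rational(1, 5), Add(9, 16)) = Mul(Rational(1, 5), 25) = 5)
Mul(B, Function('E')(Function('V')(6, 5))) = Mul(5, 5) = 25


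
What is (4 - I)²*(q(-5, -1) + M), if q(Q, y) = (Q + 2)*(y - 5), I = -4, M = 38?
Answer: 3584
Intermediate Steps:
q(Q, y) = (-5 + y)*(2 + Q) (q(Q, y) = (2 + Q)*(-5 + y) = (-5 + y)*(2 + Q))
(4 - I)²*(q(-5, -1) + M) = (4 - 1*(-4))²*((-10 - 5*(-5) + 2*(-1) - 5*(-1)) + 38) = (4 + 4)²*((-10 + 25 - 2 + 5) + 38) = 8²*(18 + 38) = 64*56 = 3584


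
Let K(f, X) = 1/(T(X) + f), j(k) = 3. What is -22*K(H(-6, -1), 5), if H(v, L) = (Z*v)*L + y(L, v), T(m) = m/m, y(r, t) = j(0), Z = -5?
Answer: 11/13 ≈ 0.84615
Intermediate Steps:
y(r, t) = 3
T(m) = 1
H(v, L) = 3 - 5*L*v (H(v, L) = (-5*v)*L + 3 = -5*L*v + 3 = 3 - 5*L*v)
K(f, X) = 1/(1 + f)
-22*K(H(-6, -1), 5) = -22/(1 + (3 - 5*(-1)*(-6))) = -22/(1 + (3 - 30)) = -22/(1 - 27) = -22/(-26) = -22*(-1/26) = 11/13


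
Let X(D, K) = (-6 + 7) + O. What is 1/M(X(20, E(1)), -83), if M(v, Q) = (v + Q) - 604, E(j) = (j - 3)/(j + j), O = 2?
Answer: -1/684 ≈ -0.0014620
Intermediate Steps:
E(j) = (-3 + j)/(2*j) (E(j) = (-3 + j)/((2*j)) = (-3 + j)*(1/(2*j)) = (-3 + j)/(2*j))
X(D, K) = 3 (X(D, K) = (-6 + 7) + 2 = 1 + 2 = 3)
M(v, Q) = -604 + Q + v (M(v, Q) = (Q + v) - 604 = -604 + Q + v)
1/M(X(20, E(1)), -83) = 1/(-604 - 83 + 3) = 1/(-684) = -1/684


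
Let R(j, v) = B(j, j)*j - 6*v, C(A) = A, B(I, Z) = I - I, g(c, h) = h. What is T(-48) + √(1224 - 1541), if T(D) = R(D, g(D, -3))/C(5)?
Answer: 18/5 + I*√317 ≈ 3.6 + 17.805*I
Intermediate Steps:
B(I, Z) = 0
R(j, v) = -6*v (R(j, v) = 0*j - 6*v = 0 - 6*v = -6*v)
T(D) = 18/5 (T(D) = -6*(-3)/5 = 18*(⅕) = 18/5)
T(-48) + √(1224 - 1541) = 18/5 + √(1224 - 1541) = 18/5 + √(-317) = 18/5 + I*√317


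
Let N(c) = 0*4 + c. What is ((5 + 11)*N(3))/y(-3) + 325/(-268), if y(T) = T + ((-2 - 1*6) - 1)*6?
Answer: -10463/5092 ≈ -2.0548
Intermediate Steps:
N(c) = c (N(c) = 0 + c = c)
y(T) = -54 + T (y(T) = T + ((-2 - 6) - 1)*6 = T + (-8 - 1)*6 = T - 9*6 = T - 54 = -54 + T)
((5 + 11)*N(3))/y(-3) + 325/(-268) = ((5 + 11)*3)/(-54 - 3) + 325/(-268) = (16*3)/(-57) + 325*(-1/268) = 48*(-1/57) - 325/268 = -16/19 - 325/268 = -10463/5092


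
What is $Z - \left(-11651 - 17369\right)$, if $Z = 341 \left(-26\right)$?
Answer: $20154$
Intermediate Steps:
$Z = -8866$
$Z - \left(-11651 - 17369\right) = -8866 - \left(-11651 - 17369\right) = -8866 - -29020 = -8866 + 29020 = 20154$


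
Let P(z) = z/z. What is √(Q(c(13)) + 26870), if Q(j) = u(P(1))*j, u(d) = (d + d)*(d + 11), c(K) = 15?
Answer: √27230 ≈ 165.02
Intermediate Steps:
P(z) = 1
u(d) = 2*d*(11 + d) (u(d) = (2*d)*(11 + d) = 2*d*(11 + d))
Q(j) = 24*j (Q(j) = (2*1*(11 + 1))*j = (2*1*12)*j = 24*j)
√(Q(c(13)) + 26870) = √(24*15 + 26870) = √(360 + 26870) = √27230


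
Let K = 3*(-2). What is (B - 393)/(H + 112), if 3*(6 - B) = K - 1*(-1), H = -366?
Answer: 578/381 ≈ 1.5171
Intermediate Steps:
K = -6
B = 23/3 (B = 6 - (-6 - 1*(-1))/3 = 6 - (-6 + 1)/3 = 6 - ⅓*(-5) = 6 + 5/3 = 23/3 ≈ 7.6667)
(B - 393)/(H + 112) = (23/3 - 393)/(-366 + 112) = -1156/3/(-254) = -1156/3*(-1/254) = 578/381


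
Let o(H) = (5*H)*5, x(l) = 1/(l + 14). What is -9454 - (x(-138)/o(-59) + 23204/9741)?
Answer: -16847763641941/1781628900 ≈ -9456.4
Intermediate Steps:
x(l) = 1/(14 + l)
o(H) = 25*H
-9454 - (x(-138)/o(-59) + 23204/9741) = -9454 - (1/((14 - 138)*((25*(-59)))) + 23204/9741) = -9454 - (1/(-124*(-1475)) + 23204*(1/9741)) = -9454 - (-1/124*(-1/1475) + 23204/9741) = -9454 - (1/182900 + 23204/9741) = -9454 - 1*4244021341/1781628900 = -9454 - 4244021341/1781628900 = -16847763641941/1781628900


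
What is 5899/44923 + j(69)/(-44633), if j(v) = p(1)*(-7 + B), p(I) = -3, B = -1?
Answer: 262211915/2005048259 ≈ 0.13078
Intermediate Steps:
j(v) = 24 (j(v) = -3*(-7 - 1) = -3*(-8) = 24)
5899/44923 + j(69)/(-44633) = 5899/44923 + 24/(-44633) = 5899*(1/44923) + 24*(-1/44633) = 5899/44923 - 24/44633 = 262211915/2005048259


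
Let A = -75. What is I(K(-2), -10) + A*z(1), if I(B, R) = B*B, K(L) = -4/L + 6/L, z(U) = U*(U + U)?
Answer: -149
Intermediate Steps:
z(U) = 2*U² (z(U) = U*(2*U) = 2*U²)
K(L) = 2/L
I(B, R) = B²
I(K(-2), -10) + A*z(1) = (2/(-2))² - 150*1² = (2*(-½))² - 150 = (-1)² - 75*2 = 1 - 150 = -149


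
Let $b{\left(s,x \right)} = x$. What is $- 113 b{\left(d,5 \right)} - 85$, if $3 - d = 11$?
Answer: $-650$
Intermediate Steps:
$d = -8$ ($d = 3 - 11 = -8$)
$- 113 b{\left(d,5 \right)} - 85 = \left(-113\right) 5 - 85 = -565 - 85 = -650$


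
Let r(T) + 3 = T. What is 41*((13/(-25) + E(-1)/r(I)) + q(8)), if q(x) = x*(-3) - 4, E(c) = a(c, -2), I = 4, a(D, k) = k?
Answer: -31283/25 ≈ -1251.3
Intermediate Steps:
r(T) = -3 + T
E(c) = -2
q(x) = -4 - 3*x (q(x) = -3*x - 4 = -4 - 3*x)
41*((13/(-25) + E(-1)/r(I)) + q(8)) = 41*((13/(-25) - 2/(-3 + 4)) + (-4 - 3*8)) = 41*((13*(-1/25) - 2/1) + (-4 - 24)) = 41*((-13/25 - 2*1) - 28) = 41*((-13/25 - 2) - 28) = 41*(-63/25 - 28) = 41*(-763/25) = -31283/25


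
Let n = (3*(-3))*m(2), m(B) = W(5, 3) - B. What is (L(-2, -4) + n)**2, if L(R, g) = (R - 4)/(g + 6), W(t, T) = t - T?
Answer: 9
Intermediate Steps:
L(R, g) = (-4 + R)/(6 + g)
m(B) = 2 - B (m(B) = (5 - 1*3) - B = (5 - 3) - B = 2 - B)
n = 0 (n = (3*(-3))*(2 - 1*2) = -9*(2 - 2) = -9*0 = 0)
(L(-2, -4) + n)**2 = ((-4 - 2)/(6 - 4) + 0)**2 = (-6/2 + 0)**2 = ((1/2)*(-6) + 0)**2 = (-3 + 0)**2 = (-3)**2 = 9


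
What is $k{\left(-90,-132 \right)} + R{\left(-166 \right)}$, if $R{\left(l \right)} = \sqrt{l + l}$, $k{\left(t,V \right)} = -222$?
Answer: $-222 + 2 i \sqrt{83} \approx -222.0 + 18.221 i$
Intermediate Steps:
$R{\left(l \right)} = \sqrt{2} \sqrt{l}$ ($R{\left(l \right)} = \sqrt{2 l} = \sqrt{2} \sqrt{l}$)
$k{\left(-90,-132 \right)} + R{\left(-166 \right)} = -222 + \sqrt{2} \sqrt{-166} = -222 + \sqrt{2} i \sqrt{166} = -222 + 2 i \sqrt{83}$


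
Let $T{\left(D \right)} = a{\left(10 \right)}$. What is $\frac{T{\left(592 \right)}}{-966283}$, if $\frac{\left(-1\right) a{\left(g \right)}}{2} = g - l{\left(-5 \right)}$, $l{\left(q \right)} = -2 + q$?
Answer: $\frac{34}{966283} \approx 3.5186 \cdot 10^{-5}$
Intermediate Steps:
$a{\left(g \right)} = -14 - 2 g$ ($a{\left(g \right)} = - 2 \left(g - \left(-2 - 5\right)\right) = - 2 \left(g - -7\right) = - 2 \left(g + 7\right) = - 2 \left(7 + g\right) = -14 - 2 g$)
$T{\left(D \right)} = -34$ ($T{\left(D \right)} = -14 - 20 = -34$)
$\frac{T{\left(592 \right)}}{-966283} = - \frac{34}{-966283} = \left(-34\right) \left(- \frac{1}{966283}\right) = \frac{34}{966283}$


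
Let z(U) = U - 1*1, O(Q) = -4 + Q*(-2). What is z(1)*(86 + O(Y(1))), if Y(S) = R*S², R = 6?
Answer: 0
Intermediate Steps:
Y(S) = 6*S²
O(Q) = -4 - 2*Q
z(U) = -1 + U (z(U) = U - 1 = -1 + U)
z(1)*(86 + O(Y(1))) = (-1 + 1)*(86 + (-4 - 12*1²)) = 0*(86 + (-4 - 12)) = 0*(86 - 16) = 0*70 = 0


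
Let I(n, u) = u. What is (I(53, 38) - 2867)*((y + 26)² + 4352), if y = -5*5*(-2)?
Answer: -28652112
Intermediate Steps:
y = 50 (y = -25*(-2) = 50)
(I(53, 38) - 2867)*((y + 26)² + 4352) = (38 - 2867)*((50 + 26)² + 4352) = -2829*(76² + 4352) = -2829*(5776 + 4352) = -2829*10128 = -28652112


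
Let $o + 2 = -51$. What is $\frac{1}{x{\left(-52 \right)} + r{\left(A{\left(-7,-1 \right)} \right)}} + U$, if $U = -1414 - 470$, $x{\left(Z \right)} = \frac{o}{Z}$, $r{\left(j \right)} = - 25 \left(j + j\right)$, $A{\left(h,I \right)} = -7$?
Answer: $- \frac{34388600}{18253} \approx -1884.0$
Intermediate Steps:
$o = -53$ ($o = -2 - 51 = -53$)
$r{\left(j \right)} = - 50 j$ ($r{\left(j \right)} = - 25 \cdot 2 j = - 50 j$)
$x{\left(Z \right)} = - \frac{53}{Z}$
$U = -1884$
$\frac{1}{x{\left(-52 \right)} + r{\left(A{\left(-7,-1 \right)} \right)}} + U = \frac{1}{- \frac{53}{-52} - -350} - 1884 = \frac{1}{\left(-53\right) \left(- \frac{1}{52}\right) + 350} - 1884 = \frac{1}{\frac{53}{52} + 350} - 1884 = \frac{1}{\frac{18253}{52}} - 1884 = \frac{52}{18253} - 1884 = - \frac{34388600}{18253}$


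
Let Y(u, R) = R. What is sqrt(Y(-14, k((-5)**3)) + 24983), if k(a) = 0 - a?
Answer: 2*sqrt(6277) ≈ 158.46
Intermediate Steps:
k(a) = -a
sqrt(Y(-14, k((-5)**3)) + 24983) = sqrt(-1*(-5)**3 + 24983) = sqrt(-1*(-125) + 24983) = sqrt(125 + 24983) = sqrt(25108) = 2*sqrt(6277)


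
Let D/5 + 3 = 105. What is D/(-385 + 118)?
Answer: -170/89 ≈ -1.9101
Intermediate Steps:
D = 510 (D = -15 + 5*105 = -15 + 525 = 510)
D/(-385 + 118) = 510/(-385 + 118) = 510/(-267) = 510*(-1/267) = -170/89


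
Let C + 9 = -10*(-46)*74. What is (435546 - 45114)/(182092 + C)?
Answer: 130144/72041 ≈ 1.8065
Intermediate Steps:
C = 34031 (C = -9 - 10*(-46)*74 = -9 + 460*74 = -9 + 34040 = 34031)
(435546 - 45114)/(182092 + C) = (435546 - 45114)/(182092 + 34031) = 390432/216123 = 390432*(1/216123) = 130144/72041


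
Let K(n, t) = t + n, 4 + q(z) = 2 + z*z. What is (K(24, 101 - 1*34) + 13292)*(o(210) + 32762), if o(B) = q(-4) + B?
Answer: 441451638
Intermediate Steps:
q(z) = -2 + z² (q(z) = -4 + (2 + z*z) = -4 + (2 + z²) = -2 + z²)
o(B) = 14 + B (o(B) = (-2 + (-4)²) + B = (-2 + 16) + B = 14 + B)
K(n, t) = n + t
(K(24, 101 - 1*34) + 13292)*(o(210) + 32762) = ((24 + (101 - 1*34)) + 13292)*((14 + 210) + 32762) = ((24 + (101 - 34)) + 13292)*(224 + 32762) = ((24 + 67) + 13292)*32986 = (91 + 13292)*32986 = 13383*32986 = 441451638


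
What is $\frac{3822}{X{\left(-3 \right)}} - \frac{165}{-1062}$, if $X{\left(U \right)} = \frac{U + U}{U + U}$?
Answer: $\frac{1353043}{354} \approx 3822.2$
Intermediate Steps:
$X{\left(U \right)} = 1$ ($X{\left(U \right)} = \frac{2 U}{2 U} = 2 U \frac{1}{2 U} = 1$)
$\frac{3822}{X{\left(-3 \right)}} - \frac{165}{-1062} = \frac{3822}{1} - \frac{165}{-1062} = 3822 \cdot 1 - - \frac{55}{354} = 3822 + \frac{55}{354} = \frac{1353043}{354}$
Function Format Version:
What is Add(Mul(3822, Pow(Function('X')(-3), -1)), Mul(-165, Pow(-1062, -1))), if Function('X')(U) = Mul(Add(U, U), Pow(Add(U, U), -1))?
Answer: Rational(1353043, 354) ≈ 3822.2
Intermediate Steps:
Function('X')(U) = 1 (Function('X')(U) = Mul(Mul(2, U), Pow(Mul(2, U), -1)) = Mul(Mul(2, U), Mul(Rational(1, 2), Pow(U, -1))) = 1)
Add(Mul(3822, Pow(Function('X')(-3), -1)), Mul(-165, Pow(-1062, -1))) = Add(Mul(3822, Pow(1, -1)), Mul(-165, Pow(-1062, -1))) = Add(Mul(3822, 1), Mul(-165, Rational(-1, 1062))) = Add(3822, Rational(55, 354)) = Rational(1353043, 354)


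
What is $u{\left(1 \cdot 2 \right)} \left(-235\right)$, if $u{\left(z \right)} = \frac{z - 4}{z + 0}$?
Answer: $235$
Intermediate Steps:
$u{\left(z \right)} = \frac{-4 + z}{z}$
$u{\left(1 \cdot 2 \right)} \left(-235\right) = \frac{-4 + 1 \cdot 2}{1 \cdot 2} \left(-235\right) = \frac{-4 + 2}{2} \left(-235\right) = \frac{1}{2} \left(-2\right) \left(-235\right) = \left(-1\right) \left(-235\right) = 235$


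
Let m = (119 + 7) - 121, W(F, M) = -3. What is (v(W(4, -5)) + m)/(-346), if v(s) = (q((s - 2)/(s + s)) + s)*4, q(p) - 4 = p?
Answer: -37/1038 ≈ -0.035645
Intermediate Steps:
q(p) = 4 + p
v(s) = 16 + 4*s + 2*(-2 + s)/s (v(s) = ((4 + (s - 2)/(s + s)) + s)*4 = ((4 + (-2 + s)/((2*s))) + s)*4 = ((4 + (-2 + s)*(1/(2*s))) + s)*4 = ((4 + (-2 + s)/(2*s)) + s)*4 = (4 + s + (-2 + s)/(2*s))*4 = 16 + 4*s + 2*(-2 + s)/s)
m = 5 (m = 126 - 121 = 5)
(v(W(4, -5)) + m)/(-346) = ((18 - 4/(-3) + 4*(-3)) + 5)/(-346) = -((18 - 4*(-⅓) - 12) + 5)/346 = -((18 + 4/3 - 12) + 5)/346 = -(22/3 + 5)/346 = -1/346*37/3 = -37/1038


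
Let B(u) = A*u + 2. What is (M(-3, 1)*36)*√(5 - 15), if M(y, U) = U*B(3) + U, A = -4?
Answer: -324*I*√10 ≈ -1024.6*I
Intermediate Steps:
B(u) = 2 - 4*u (B(u) = -4*u + 2 = 2 - 4*u)
M(y, U) = -9*U (M(y, U) = U*(2 - 4*3) + U = U*(2 - 12) + U = U*(-10) + U = -10*U + U = -9*U)
(M(-3, 1)*36)*√(5 - 15) = (-9*1*36)*√(5 - 15) = (-9*36)*√(-10) = -324*I*√10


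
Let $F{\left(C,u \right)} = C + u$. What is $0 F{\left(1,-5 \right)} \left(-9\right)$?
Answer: $0$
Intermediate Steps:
$0 F{\left(1,-5 \right)} \left(-9\right) = 0 \left(1 - 5\right) \left(-9\right) = 0 \left(-4\right) \left(-9\right) = 0 \left(-9\right) = 0$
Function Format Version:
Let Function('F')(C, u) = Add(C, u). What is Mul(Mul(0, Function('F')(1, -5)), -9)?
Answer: 0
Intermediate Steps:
Mul(Mul(0, Function('F')(1, -5)), -9) = Mul(Mul(0, Add(1, -5)), -9) = Mul(Mul(0, -4), -9) = Mul(0, -9) = 0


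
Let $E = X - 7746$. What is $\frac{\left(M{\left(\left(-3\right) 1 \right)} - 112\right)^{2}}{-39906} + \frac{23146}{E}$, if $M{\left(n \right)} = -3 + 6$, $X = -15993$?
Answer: $- \frac{401902445}{315776178} \approx -1.2727$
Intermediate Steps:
$M{\left(n \right)} = 3$
$E = -23739$ ($E = -15993 - 7746 = -23739$)
$\frac{\left(M{\left(\left(-3\right) 1 \right)} - 112\right)^{2}}{-39906} + \frac{23146}{E} = \frac{\left(3 - 112\right)^{2}}{-39906} + \frac{23146}{-23739} = \left(-109\right)^{2} \left(- \frac{1}{39906}\right) + 23146 \left(- \frac{1}{23739}\right) = 11881 \left(- \frac{1}{39906}\right) - \frac{23146}{23739} = - \frac{11881}{39906} - \frac{23146}{23739} = - \frac{401902445}{315776178}$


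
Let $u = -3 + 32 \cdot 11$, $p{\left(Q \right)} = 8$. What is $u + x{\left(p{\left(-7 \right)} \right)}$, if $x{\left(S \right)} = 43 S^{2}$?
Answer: $3101$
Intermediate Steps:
$u = 349$ ($u = -3 + 352 = 349$)
$u + x{\left(p{\left(-7 \right)} \right)} = 349 + 43 \cdot 8^{2} = 349 + 43 \cdot 64 = 349 + 2752 = 3101$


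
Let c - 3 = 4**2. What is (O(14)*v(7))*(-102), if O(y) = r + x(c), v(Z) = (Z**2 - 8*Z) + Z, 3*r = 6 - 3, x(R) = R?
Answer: 0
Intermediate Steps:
c = 19 (c = 3 + 4**2 = 3 + 16 = 19)
r = 1 (r = (6 - 3)/3 = (1/3)*3 = 1)
v(Z) = Z**2 - 7*Z
O(y) = 20 (O(y) = 1 + 19 = 20)
(O(14)*v(7))*(-102) = (20*(7*(-7 + 7)))*(-102) = (20*(7*0))*(-102) = (20*0)*(-102) = 0*(-102) = 0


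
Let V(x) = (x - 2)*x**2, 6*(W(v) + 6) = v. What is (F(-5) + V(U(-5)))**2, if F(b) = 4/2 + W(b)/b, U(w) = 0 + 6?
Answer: 19545241/900 ≈ 21717.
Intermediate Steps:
U(w) = 6
W(v) = -6 + v/6
V(x) = x**2*(-2 + x) (V(x) = (-2 + x)*x**2 = x**2*(-2 + x))
F(b) = 2 + (-6 + b/6)/b (F(b) = 4/2 + (-6 + b/6)/b = 4*(1/2) + (-6 + b/6)/b = 2 + (-6 + b/6)/b)
(F(-5) + V(U(-5)))**2 = ((13/6 - 6/(-5)) + 6**2*(-2 + 6))**2 = ((13/6 - 6*(-1/5)) + 36*4)**2 = ((13/6 + 6/5) + 144)**2 = (101/30 + 144)**2 = (4421/30)**2 = 19545241/900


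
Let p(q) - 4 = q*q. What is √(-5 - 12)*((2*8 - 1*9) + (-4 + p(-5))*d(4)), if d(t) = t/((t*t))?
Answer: 53*I*√17/4 ≈ 54.631*I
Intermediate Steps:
p(q) = 4 + q² (p(q) = 4 + q*q = 4 + q²)
d(t) = 1/t (d(t) = t/(t²) = t/t² = 1/t)
√(-5 - 12)*((2*8 - 1*9) + (-4 + p(-5))*d(4)) = √(-5 - 12)*((2*8 - 1*9) + (-4 + (4 + (-5)²))/4) = √(-17)*((16 - 9) + (-4 + (4 + 25))*(¼)) = (I*√17)*(7 + (-4 + 29)*(¼)) = (I*√17)*(7 + 25*(¼)) = (I*√17)*(7 + 25/4) = (I*√17)*(53/4) = 53*I*√17/4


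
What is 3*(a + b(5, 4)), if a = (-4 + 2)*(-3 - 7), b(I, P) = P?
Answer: 72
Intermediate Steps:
a = 20 (a = -2*(-10) = 20)
3*(a + b(5, 4)) = 3*(20 + 4) = 3*24 = 72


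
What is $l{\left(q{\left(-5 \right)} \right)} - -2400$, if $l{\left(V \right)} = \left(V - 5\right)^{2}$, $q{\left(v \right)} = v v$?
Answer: $2800$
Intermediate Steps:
$q{\left(v \right)} = v^{2}$
$l{\left(V \right)} = \left(-5 + V\right)^{2}$
$l{\left(q{\left(-5 \right)} \right)} - -2400 = \left(-5 + \left(-5\right)^{2}\right)^{2} - -2400 = \left(-5 + 25\right)^{2} + 2400 = 20^{2} + 2400 = 400 + 2400 = 2800$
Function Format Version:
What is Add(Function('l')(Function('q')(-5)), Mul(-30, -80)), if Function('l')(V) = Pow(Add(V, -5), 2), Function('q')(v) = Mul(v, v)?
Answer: 2800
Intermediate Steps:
Function('q')(v) = Pow(v, 2)
Function('l')(V) = Pow(Add(-5, V), 2)
Add(Function('l')(Function('q')(-5)), Mul(-30, -80)) = Add(Pow(Add(-5, Pow(-5, 2)), 2), Mul(-30, -80)) = Add(Pow(Add(-5, 25), 2), 2400) = Add(Pow(20, 2), 2400) = Add(400, 2400) = 2800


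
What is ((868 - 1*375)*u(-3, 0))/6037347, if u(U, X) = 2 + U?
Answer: -493/6037347 ≈ -8.1658e-5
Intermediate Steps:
((868 - 1*375)*u(-3, 0))/6037347 = ((868 - 1*375)*(2 - 3))/6037347 = ((868 - 375)*(-1))*(1/6037347) = (493*(-1))*(1/6037347) = -493*1/6037347 = -493/6037347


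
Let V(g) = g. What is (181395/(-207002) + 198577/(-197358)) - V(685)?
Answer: -241909944664/352185351 ≈ -686.88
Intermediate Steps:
(181395/(-207002) + 198577/(-197358)) - V(685) = (181395/(-207002) + 198577/(-197358)) - 1*685 = (181395*(-1/207002) + 198577*(-1/197358)) - 685 = (-6255/7138 - 198577/197358) - 685 = -662979229/352185351 - 685 = -241909944664/352185351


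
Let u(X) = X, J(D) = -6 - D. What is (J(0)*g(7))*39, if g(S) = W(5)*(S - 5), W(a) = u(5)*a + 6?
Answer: -14508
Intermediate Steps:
W(a) = 6 + 5*a (W(a) = 5*a + 6 = 6 + 5*a)
g(S) = -155 + 31*S (g(S) = (6 + 5*5)*(S - 5) = (6 + 25)*(-5 + S) = 31*(-5 + S) = -155 + 31*S)
(J(0)*g(7))*39 = ((-6 - 1*0)*(-155 + 31*7))*39 = ((-6 + 0)*(-155 + 217))*39 = -6*62*39 = -372*39 = -14508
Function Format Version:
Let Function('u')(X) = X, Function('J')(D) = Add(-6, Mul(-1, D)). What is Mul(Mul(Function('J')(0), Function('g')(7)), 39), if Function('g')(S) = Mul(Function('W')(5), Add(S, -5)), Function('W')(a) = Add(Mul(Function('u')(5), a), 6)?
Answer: -14508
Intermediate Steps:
Function('W')(a) = Add(6, Mul(5, a)) (Function('W')(a) = Add(Mul(5, a), 6) = Add(6, Mul(5, a)))
Function('g')(S) = Add(-155, Mul(31, S)) (Function('g')(S) = Mul(Add(6, Mul(5, 5)), Add(S, -5)) = Mul(Add(6, 25), Add(-5, S)) = Mul(31, Add(-5, S)) = Add(-155, Mul(31, S)))
Mul(Mul(Function('J')(0), Function('g')(7)), 39) = Mul(Mul(Add(-6, Mul(-1, 0)), Add(-155, Mul(31, 7))), 39) = Mul(Mul(Add(-6, 0), Add(-155, 217)), 39) = Mul(Mul(-6, 62), 39) = Mul(-372, 39) = -14508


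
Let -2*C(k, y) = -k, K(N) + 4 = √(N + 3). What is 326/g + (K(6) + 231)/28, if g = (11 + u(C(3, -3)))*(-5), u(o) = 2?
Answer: 2911/910 ≈ 3.1989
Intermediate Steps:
K(N) = -4 + √(3 + N) (K(N) = -4 + √(N + 3) = -4 + √(3 + N))
C(k, y) = k/2 (C(k, y) = -(-1)*k/2 = k/2)
g = -65 (g = (11 + 2)*(-5) = 13*(-5) = -65)
326/g + (K(6) + 231)/28 = 326/(-65) + ((-4 + √(3 + 6)) + 231)/28 = 326*(-1/65) + ((-4 + √9) + 231)*(1/28) = -326/65 + ((-4 + 3) + 231)*(1/28) = -326/65 + (-1 + 231)*(1/28) = -326/65 + 230*(1/28) = -326/65 + 115/14 = 2911/910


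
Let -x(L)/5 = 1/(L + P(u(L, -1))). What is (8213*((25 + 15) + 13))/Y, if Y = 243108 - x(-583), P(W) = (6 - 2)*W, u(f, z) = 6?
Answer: 243326551/135897367 ≈ 1.7905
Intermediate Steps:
P(W) = 4*W
x(L) = -5/(24 + L) (x(L) = -5/(L + 4*6) = -5/(L + 24) = -5/(24 + L))
Y = 135897367/559 (Y = 243108 - (-5)/(24 - 583) = 243108 - (-5)/(-559) = 243108 - (-5)*(-1)/559 = 243108 - 1*5/559 = 243108 - 5/559 = 135897367/559 ≈ 2.4311e+5)
(8213*((25 + 15) + 13))/Y = (8213*((25 + 15) + 13))/(135897367/559) = (8213*(40 + 13))*(559/135897367) = (8213*53)*(559/135897367) = 435289*(559/135897367) = 243326551/135897367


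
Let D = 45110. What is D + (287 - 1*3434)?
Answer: 41963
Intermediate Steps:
D + (287 - 1*3434) = 45110 + (287 - 1*3434) = 45110 + (287 - 3434) = 45110 - 3147 = 41963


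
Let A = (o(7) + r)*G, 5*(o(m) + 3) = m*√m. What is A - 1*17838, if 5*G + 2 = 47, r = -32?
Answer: -18153 + 63*√7/5 ≈ -18120.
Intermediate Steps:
G = 9 (G = -⅖ + (⅕)*47 = -⅖ + 47/5 = 9)
o(m) = -3 + m^(3/2)/5 (o(m) = -3 + (m*√m)/5 = -3 + m^(3/2)/5)
A = -315 + 63*√7/5 (A = ((-3 + 7^(3/2)/5) - 32)*9 = ((-3 + (7*√7)/5) - 32)*9 = ((-3 + 7*√7/5) - 32)*9 = (-35 + 7*√7/5)*9 = -315 + 63*√7/5 ≈ -281.66)
A - 1*17838 = (-315 + 63*√7/5) - 1*17838 = (-315 + 63*√7/5) - 17838 = -18153 + 63*√7/5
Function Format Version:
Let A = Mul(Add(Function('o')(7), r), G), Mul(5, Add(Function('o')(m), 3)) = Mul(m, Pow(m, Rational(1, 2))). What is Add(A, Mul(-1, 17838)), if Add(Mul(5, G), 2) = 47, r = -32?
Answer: Add(-18153, Mul(Rational(63, 5), Pow(7, Rational(1, 2)))) ≈ -18120.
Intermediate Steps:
G = 9 (G = Add(Rational(-2, 5), Mul(Rational(1, 5), 47)) = Add(Rational(-2, 5), Rational(47, 5)) = 9)
Function('o')(m) = Add(-3, Mul(Rational(1, 5), Pow(m, Rational(3, 2)))) (Function('o')(m) = Add(-3, Mul(Rational(1, 5), Mul(m, Pow(m, Rational(1, 2))))) = Add(-3, Mul(Rational(1, 5), Pow(m, Rational(3, 2)))))
A = Add(-315, Mul(Rational(63, 5), Pow(7, Rational(1, 2)))) (A = Mul(Add(Add(-3, Mul(Rational(1, 5), Pow(7, Rational(3, 2)))), -32), 9) = Mul(Add(Add(-3, Mul(Rational(1, 5), Mul(7, Pow(7, Rational(1, 2))))), -32), 9) = Mul(Add(Add(-3, Mul(Rational(7, 5), Pow(7, Rational(1, 2)))), -32), 9) = Mul(Add(-35, Mul(Rational(7, 5), Pow(7, Rational(1, 2)))), 9) = Add(-315, Mul(Rational(63, 5), Pow(7, Rational(1, 2)))) ≈ -281.66)
Add(A, Mul(-1, 17838)) = Add(Add(-315, Mul(Rational(63, 5), Pow(7, Rational(1, 2)))), Mul(-1, 17838)) = Add(Add(-315, Mul(Rational(63, 5), Pow(7, Rational(1, 2)))), -17838) = Add(-18153, Mul(Rational(63, 5), Pow(7, Rational(1, 2))))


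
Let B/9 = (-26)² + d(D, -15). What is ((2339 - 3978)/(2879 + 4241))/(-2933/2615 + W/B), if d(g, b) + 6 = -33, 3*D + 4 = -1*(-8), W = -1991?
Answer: 4914310401/31358408096 ≈ 0.15671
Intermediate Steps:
D = 4/3 (D = -4/3 + (-1*(-8))/3 = -4/3 + (⅓)*8 = -4/3 + 8/3 = 4/3 ≈ 1.3333)
d(g, b) = -39 (d(g, b) = -6 - 33 = -39)
B = 5733 (B = 9*((-26)² - 39) = 9*(676 - 39) = 9*637 = 5733)
((2339 - 3978)/(2879 + 4241))/(-2933/2615 + W/B) = ((2339 - 3978)/(2879 + 4241))/(-2933/2615 - 1991/5733) = (-1639/7120)/(-2933*1/2615 - 1991*1/5733) = (-1639*1/7120)/(-2933/2615 - 1991/5733) = -1639/(7120*(-22021354/14991795)) = -1639/7120*(-14991795/22021354) = 4914310401/31358408096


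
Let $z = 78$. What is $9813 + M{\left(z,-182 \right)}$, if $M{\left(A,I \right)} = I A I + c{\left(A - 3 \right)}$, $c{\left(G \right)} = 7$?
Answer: $2593492$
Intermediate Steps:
$M{\left(A,I \right)} = 7 + A I^{2}$ ($M{\left(A,I \right)} = I A I + 7 = A I I + 7 = A I^{2} + 7 = 7 + A I^{2}$)
$9813 + M{\left(z,-182 \right)} = 9813 + \left(7 + 78 \left(-182\right)^{2}\right) = 9813 + \left(7 + 78 \cdot 33124\right) = 9813 + \left(7 + 2583672\right) = 9813 + 2583679 = 2593492$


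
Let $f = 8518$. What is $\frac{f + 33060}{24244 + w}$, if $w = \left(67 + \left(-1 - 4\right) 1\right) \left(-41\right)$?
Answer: $\frac{20789}{10851} \approx 1.9159$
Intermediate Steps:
$w = -2542$ ($w = \left(67 - 5\right) \left(-41\right) = 62 \left(-41\right) = -2542$)
$\frac{f + 33060}{24244 + w} = \frac{8518 + 33060}{24244 - 2542} = \frac{41578}{21702} = 41578 \cdot \frac{1}{21702} = \frac{20789}{10851}$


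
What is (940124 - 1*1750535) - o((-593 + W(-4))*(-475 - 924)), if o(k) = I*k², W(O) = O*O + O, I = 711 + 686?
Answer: -922962594095528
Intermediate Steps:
I = 1397
W(O) = O + O² (W(O) = O² + O = O + O²)
o(k) = 1397*k²
(940124 - 1*1750535) - o((-593 + W(-4))*(-475 - 924)) = (940124 - 1*1750535) - 1397*((-593 - 4*(1 - 4))*(-475 - 924))² = (940124 - 1750535) - 1397*((-593 - 4*(-3))*(-1399))² = -810411 - 1397*((-593 + 12)*(-1399))² = -810411 - 1397*(-581*(-1399))² = -810411 - 1397*812819² = -810411 - 1397*660674726761 = -810411 - 1*922962593285117 = -810411 - 922962593285117 = -922962594095528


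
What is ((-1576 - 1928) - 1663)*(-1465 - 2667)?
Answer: 21350044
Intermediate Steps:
((-1576 - 1928) - 1663)*(-1465 - 2667) = (-3504 - 1663)*(-4132) = -5167*(-4132) = 21350044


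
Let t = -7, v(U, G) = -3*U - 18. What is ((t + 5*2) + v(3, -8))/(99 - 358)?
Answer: 24/259 ≈ 0.092664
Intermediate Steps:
v(U, G) = -18 - 3*U
((t + 5*2) + v(3, -8))/(99 - 358) = ((-7 + 5*2) + (-18 - 3*3))/(99 - 358) = ((-7 + 10) + (-18 - 9))/(-259) = (3 - 27)*(-1/259) = -24*(-1/259) = 24/259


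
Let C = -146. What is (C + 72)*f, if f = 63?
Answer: -4662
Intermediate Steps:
(C + 72)*f = (-146 + 72)*63 = -74*63 = -4662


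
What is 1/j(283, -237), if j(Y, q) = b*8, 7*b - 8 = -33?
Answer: -7/200 ≈ -0.035000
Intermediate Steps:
b = -25/7 (b = 8/7 + (1/7)*(-33) = 8/7 - 33/7 = -25/7 ≈ -3.5714)
j(Y, q) = -200/7 (j(Y, q) = -25/7*8 = -200/7)
1/j(283, -237) = 1/(-200/7) = -7/200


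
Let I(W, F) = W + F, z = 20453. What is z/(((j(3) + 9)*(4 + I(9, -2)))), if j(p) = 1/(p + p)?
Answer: 122718/605 ≈ 202.84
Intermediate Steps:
j(p) = 1/(2*p)
I(W, F) = F + W
z/(((j(3) + 9)*(4 + I(9, -2)))) = 20453/((((1/2)/3 + 9)*(4 + (-2 + 9)))) = 20453/((((1/2)*(1/3) + 9)*(4 + 7))) = 20453/(((1/6 + 9)*11)) = 20453/(((55/6)*11)) = 20453/(605/6) = 20453*(6/605) = 122718/605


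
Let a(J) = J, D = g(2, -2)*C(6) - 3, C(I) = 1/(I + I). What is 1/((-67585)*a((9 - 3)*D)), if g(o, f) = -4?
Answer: 1/1351700 ≈ 7.3981e-7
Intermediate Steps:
C(I) = 1/(2*I)
D = -10/3 (D = -2/6 - 3 = -4*1/12 - 3 = -⅓ - 3 = -10/3 ≈ -3.3333)
1/((-67585)*a((9 - 3)*D)) = 1/((-67585)*(((9 - 3)*(-10/3)))) = -1/(67585*(6*(-10/3))) = -1/67585/(-20) = -1/67585*(-1/20) = 1/1351700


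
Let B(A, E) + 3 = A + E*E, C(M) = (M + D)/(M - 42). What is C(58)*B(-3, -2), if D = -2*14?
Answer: -15/4 ≈ -3.7500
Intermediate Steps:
D = -28
C(M) = (-28 + M)/(-42 + M) (C(M) = (M - 28)/(M - 42) = (-28 + M)/(-42 + M))
B(A, E) = -3 + A + E² (B(A, E) = -3 + (A + E*E) = -3 + (A + E²) = -3 + A + E²)
C(58)*B(-3, -2) = ((-28 + 58)/(-42 + 58))*(-3 - 3 + (-2)²) = (30/16)*(-3 - 3 + 4) = ((1/16)*30)*(-2) = (15/8)*(-2) = -15/4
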